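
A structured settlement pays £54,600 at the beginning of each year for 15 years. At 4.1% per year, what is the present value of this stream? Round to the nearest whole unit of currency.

£627,558

PV = 54600 × [1 − (1+0.041)^(−15)] / 0.041 × (1+i) = 54600 × 11.493728 = 627,557.5464
(Beginning-of-period payments → annuity-due factor ×(1+i).)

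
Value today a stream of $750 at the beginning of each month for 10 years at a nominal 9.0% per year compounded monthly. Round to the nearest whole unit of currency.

$59,650

With 12 periods per year: i = 0.0075, n = 120.
PV = 750 × [1 − (1+0.0075)^(−120)] / 0.0075 × (1+i) = 750 × 79.533755 = 59,650.3165
(Beginning-of-period payments → annuity-due factor ×(1+i).)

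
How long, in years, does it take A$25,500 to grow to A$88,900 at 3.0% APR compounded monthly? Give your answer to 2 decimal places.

41.68 years

Periodic rate i = 0.03/12 = 0.0025.
(1+i)^n = 88900/25500 = 3.48627, so n = ln 3.48627 / ln 1.0025 = 500.1576 months
= 500.1576/12 years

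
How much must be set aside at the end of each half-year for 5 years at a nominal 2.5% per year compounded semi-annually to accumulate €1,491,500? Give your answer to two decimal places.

€140,951.33

i = 0.025/2 = 0.0125 per half-year; n = 5·2 = 10.
FV-annuity factor = 10.581666; PMT = 1.4915e+06 / 10.581666 = 140,951.3348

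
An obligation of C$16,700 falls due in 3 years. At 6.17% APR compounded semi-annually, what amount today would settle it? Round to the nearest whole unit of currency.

C$13,917

With 2 periods per year: i = 0.03085, n = 6.
PV = 16,700 / (1 + 0.03085)^6 = 16,700 / 1.199977 = 13,916.9357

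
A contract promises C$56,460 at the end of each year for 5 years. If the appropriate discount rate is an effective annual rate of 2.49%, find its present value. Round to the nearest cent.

PV = PMT · [1 − (1+i)^(−n)] / i = 56460 · 4.647166 = 262,379.0022

C$262,379.00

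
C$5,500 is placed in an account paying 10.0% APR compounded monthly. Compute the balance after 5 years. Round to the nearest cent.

Periodic rate i = 0.1/12 = 0.00833333; n = 5 × 12 = 60 periods.
5,500 × (1+0.00833333)^60 = 5,500 × 1.645309 = 9,049.1991

C$9,049.20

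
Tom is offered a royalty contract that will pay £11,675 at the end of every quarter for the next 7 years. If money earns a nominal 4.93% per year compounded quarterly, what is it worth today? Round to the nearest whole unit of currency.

£275,042

i = 0.0493/4 = 0.012325 per quarter; n = 7·4 = 28.
PV = 11675 × [1 − (1+0.012325)^(−28)] / 0.012325 = 11675 × 23.558227 = 275,042.2957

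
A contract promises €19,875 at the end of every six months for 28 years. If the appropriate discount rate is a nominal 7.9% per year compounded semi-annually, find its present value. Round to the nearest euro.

€445,682

Periodic rate i = 0.079/2 = 0.0395; n = 28 × 2 = 56 periods.
PV = PMT · [1 − (1+i)^(−n)] / i = 19875 · 22.424236 = 445,681.6932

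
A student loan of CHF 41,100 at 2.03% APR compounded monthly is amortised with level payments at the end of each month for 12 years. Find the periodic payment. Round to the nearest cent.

CHF 321.83

Periodic rate i = 0.0203/12 = 0.00169167; n = 12 × 12 = 144 periods.
PMT = 41100 / ( [1 − (1+0.00169167)^(−144)] / 0.00169167 ) = 41100 / 127.706941 = 321.8306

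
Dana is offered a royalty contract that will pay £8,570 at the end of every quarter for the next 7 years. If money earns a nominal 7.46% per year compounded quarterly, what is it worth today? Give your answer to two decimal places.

£185,610.96

With 4 periods per year: i = 0.01865, n = 28.
PV = 8570 × [1 − (1+0.01865)^(−28)] / 0.01865 = 8570 × 21.658222 = 185,610.9637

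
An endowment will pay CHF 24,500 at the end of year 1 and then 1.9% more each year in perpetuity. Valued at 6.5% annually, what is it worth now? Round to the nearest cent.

PV = D₁/(r − g) = 24500/(0.065 − 0.019) = 532,608.6957

CHF 532,608.70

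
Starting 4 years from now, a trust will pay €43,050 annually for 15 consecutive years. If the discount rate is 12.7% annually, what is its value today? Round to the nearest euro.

Value one period before first payment (t=3): 43050 × [1 − (1+0.127)^(−15)] / 0.127 = 43050 × 6.563816 = 282,572.2753
Discount back 3 years: 282,572.2753 × (1+0.127)^(−3) = 282,572.2753 × 0.698599 = 197,404.8418

€197,405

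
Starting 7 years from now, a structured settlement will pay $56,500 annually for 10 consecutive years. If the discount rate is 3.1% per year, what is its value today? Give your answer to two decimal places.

$399,247.49

Value one period before first payment (t=6): 56500 × [1 − (1+0.031)^(−10)] / 0.031 = 56500 × 8.486835 = 479,506.1526
Discount back 6 years: 479,506.1526 × (1+0.031)^(−6) = 479,506.1526 × 0.832622 = 399,247.4880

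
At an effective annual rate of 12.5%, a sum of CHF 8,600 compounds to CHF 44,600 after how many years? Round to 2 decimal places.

(1+i)^n = 44600/8600 = 5.18605, so n = ln 5.18605 / ln 1.125 = 13.9746 years

13.97 years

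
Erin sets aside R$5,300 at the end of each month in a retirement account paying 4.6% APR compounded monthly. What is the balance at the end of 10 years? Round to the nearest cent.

Periodic rate i = 0.046/12 = 0.00383333; n = 10 × 12 = 120 periods.
FV = PMT · [(1+i)^n − 1] / i = 5300 · 152.003878 = 805,620.5516

R$805,620.55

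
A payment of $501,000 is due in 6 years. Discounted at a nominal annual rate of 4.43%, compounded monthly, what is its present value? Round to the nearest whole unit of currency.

Periodic rate i = 0.0443/12 = 0.00369167; n = 6 × 12 = 72 periods.
PV = FV·(1+i)^(−n) = 501,000 × 0.766968 = 384,250.8212

$384,251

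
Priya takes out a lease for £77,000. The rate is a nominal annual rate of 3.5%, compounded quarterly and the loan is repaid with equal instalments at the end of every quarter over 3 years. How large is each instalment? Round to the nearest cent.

£6,787.44

Periodic rate i = 0.035/4 = 0.00875; n = 3 × 4 = 12 periods.
PMT = 77000 / ( [1 − (1+0.00875)^(−12)] / 0.00875 ) = 77000 / 11.344479 = 6,787.4424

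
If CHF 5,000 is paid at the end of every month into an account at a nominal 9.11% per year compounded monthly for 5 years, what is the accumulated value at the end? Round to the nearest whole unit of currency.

Periodic rate i = 0.0911/12 = 0.00759167; n = 5 × 12 = 60 periods.
FV = 5000 × [(1+0.00759167)^60 − 1] / 0.00759167 = 5000 × 75.642303 = 378,211.5150

CHF 378,212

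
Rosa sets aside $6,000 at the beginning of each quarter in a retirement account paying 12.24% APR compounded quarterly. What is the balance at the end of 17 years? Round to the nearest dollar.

$1,367,017

Periodic rate i = 0.1224/4 = 0.0306; n = 17 × 4 = 68 periods.
Accumulation factor s(68|0.0306) × (1+i) = 227.836165; FV = 6000 × 227.836165 = 1,367,016.9878
Payments are at the start of each period, so multiply by (1+i).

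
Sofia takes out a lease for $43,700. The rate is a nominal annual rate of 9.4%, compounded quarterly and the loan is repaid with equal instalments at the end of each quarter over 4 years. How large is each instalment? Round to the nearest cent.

$3,308.43

With 4 periods per year: i = 0.0235, n = 16.
PMT = 43700 / ( [1 − (1+0.0235)^(−16)] / 0.0235 ) = 43700 / 13.208700 = 3,308.4255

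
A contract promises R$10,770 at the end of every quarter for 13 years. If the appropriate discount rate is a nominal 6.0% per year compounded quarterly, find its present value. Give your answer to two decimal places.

i = 0.06/4 = 0.015 per quarter; n = 13·4 = 52.
Annuity factor a(52|0.015) = 35.928742; PV = 10770 × 35.928742 = 386,952.5497

R$386,952.55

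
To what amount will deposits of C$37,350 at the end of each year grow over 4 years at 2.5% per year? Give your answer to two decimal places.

Accumulation factor s(4|0.025) = 4.152516; FV = 37350 × 4.152516 = 155,096.4586

C$155,096.46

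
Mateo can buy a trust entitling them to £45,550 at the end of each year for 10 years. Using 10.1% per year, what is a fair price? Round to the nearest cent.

PV = PMT · [1 − (1+i)^(−n)] / i = 45550 · 6.118259 = 278,686.7107

£278,686.71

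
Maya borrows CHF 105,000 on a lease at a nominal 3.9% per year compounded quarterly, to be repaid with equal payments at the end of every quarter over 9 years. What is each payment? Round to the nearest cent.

CHF 3,472.48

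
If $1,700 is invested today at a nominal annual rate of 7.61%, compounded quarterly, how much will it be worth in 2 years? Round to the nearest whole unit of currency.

Periodic rate i = 0.0761/4 = 0.019025; n = 2 × 4 = 8 periods.
1,700 × (1+0.019025)^8 = 1,700 × 1.162730 = 1,976.6402

$1,977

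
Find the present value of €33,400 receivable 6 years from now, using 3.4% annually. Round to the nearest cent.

€27,328.97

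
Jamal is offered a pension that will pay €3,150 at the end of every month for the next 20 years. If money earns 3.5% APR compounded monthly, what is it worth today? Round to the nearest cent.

€543,141.17

With 12 periods per year: i = 0.00291667, n = 240.
PV = 3150 × [1 − (1+0.00291667)^(−240)] / 0.00291667 = 3150 × 172.425768 = 543,141.1704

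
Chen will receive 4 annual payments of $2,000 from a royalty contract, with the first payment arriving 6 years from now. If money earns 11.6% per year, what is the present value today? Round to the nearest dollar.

$3,539

PV at t=5 (ordinary 4-year annuity): 2000 × a(4|0.116) = 2000 × 3.063116 = 6,126.2319
PV₀ = 6,126.2319 / (1+0.116)^5 = 6,126.2319 / 1.731095 = 3,538.9339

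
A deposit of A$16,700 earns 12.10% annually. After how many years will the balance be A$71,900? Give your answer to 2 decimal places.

12.78 years

(1+i)^n = 71900/16700 = 4.30539, so n = ln 4.30539 / ln 1.121 = 12.7811 years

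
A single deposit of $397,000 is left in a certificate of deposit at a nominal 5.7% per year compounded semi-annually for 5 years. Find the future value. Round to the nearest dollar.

$525,816

With 2 periods per year: i = 0.0285, n = 10.
FV = 397,000 × (1 + 0.0285)^10 = 525,815.6005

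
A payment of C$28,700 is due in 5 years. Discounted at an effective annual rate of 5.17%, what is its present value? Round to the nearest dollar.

C$22,306

PV = 28,700 / (1 + 0.0517)^5 = 28,700 / 1.286647 = 22,306.0426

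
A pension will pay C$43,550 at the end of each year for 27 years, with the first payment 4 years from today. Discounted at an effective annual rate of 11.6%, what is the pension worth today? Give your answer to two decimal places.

C$256,157.12

PV at t=3 (ordinary 27-year annuity): 43550 × a(27|0.116) = 43550 × 8.175435 = 356,040.1814
Discount back 3 years: 356,040.1814 × (1+0.116)^(−3) = 356,040.1814 × 0.719461 = 256,157.1188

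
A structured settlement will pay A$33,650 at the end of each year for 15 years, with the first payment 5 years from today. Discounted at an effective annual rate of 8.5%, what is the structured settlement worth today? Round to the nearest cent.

A$201,634.96

PV at t=4 (ordinary 15-year annuity): 33650 × a(15|0.085) = 33650 × 8.304237 = 279,437.5608
Discount back 4 years: 279,437.5608 × (1+0.085)^(−4) = 279,437.5608 × 0.721574 = 201,634.9579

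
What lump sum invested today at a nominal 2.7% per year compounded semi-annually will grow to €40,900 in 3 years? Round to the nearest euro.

€37,738

With 2 periods per year: i = 0.0135, n = 6.
PV = 40,900 / (1 + 0.0135)^6 = 40,900 / 1.083783 = 37,738.1659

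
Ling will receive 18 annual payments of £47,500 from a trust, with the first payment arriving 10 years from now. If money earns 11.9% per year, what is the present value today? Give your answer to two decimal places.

£125,927.87

Value one period before first payment (t=9): 47500 × [1 − (1+0.119)^(−18)] / 0.119 = 47500 × 7.292879 = 346,411.7740
PV₀ = 346,411.7740 / (1+0.119)^9 = 346,411.7740 / 2.750875 = 125,927.8724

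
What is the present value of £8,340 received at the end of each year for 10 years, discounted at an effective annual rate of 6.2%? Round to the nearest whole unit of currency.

Annuity factor a(10|0.062) = 7.290846; PV = 8340 × 7.290846 = 60,805.6568

£60,806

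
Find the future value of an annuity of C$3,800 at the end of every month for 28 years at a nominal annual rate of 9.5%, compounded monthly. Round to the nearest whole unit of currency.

Periodic rate i = 0.095/12 = 0.00791667; n = 28 × 12 = 336 periods.
FV = 3800 × [(1+0.00791667)^336 − 1] / 0.00791667 = 3800 × 1660.715659 = 6,310,719.5025

C$6,310,720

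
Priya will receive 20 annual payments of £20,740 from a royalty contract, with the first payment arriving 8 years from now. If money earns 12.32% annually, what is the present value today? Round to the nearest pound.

£67,336

Value one period before first payment (t=7): 20740 × [1 − (1+0.1232)^(−20)] / 0.1232 = 20740 × 7.322102 = 151,860.4009
Discount back 7 years: 151,860.4009 × (1+0.1232)^(−7) = 151,860.4009 × 0.443405 = 67,335.6224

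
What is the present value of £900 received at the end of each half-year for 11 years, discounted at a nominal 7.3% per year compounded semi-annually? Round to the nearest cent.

Periodic rate i = 0.073/2 = 0.0365; n = 11 × 2 = 22 periods.
PV = 900 × [1 − (1+0.0365)^(−22)] / 0.0365 = 900 × 14.946886 = 13,452.1977

£13,452.20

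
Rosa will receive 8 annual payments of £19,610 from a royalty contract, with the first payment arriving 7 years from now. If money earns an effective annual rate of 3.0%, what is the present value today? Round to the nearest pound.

Value one period before first payment (t=6): 19610 × [1 − (1+0.03)^(−8)] / 0.03 = 19610 × 7.019692 = 137,656.1638
PV₀ = 137,656.1638 / (1+0.03)^6 = 137,656.1638 / 1.194052 = 115,284.8700

£115,285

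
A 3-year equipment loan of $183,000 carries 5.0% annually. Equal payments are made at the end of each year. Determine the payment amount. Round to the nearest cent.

$67,199.17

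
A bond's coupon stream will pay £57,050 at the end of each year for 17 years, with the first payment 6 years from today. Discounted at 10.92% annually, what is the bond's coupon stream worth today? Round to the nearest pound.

Value one period before first payment (t=5): 57050 × [1 − (1+0.1092)^(−17)] / 0.1092 = 57050 × 7.584940 = 432,720.8327
Discount back 5 years: 432,720.8327 × (1+0.1092)^(−5) = 432,720.8327 × 0.595595 = 257,726.1580

£257,726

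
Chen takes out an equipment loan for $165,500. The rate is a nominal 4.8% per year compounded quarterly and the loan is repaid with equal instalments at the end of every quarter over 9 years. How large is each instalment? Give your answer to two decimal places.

With 4 periods per year: i = 0.012, n = 36.
PMT = 165500 / ( [1 − (1+0.012)^(−36)] / 0.012 ) = 165500 / 29.093256 = 5,688.6037

$5,688.60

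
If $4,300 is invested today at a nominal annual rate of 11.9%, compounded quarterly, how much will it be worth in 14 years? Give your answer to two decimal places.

$22,204.92

With 4 periods per year: i = 0.02975, n = 56.
4,300 × (1+0.02975)^56 = 4,300 × 5.163936 = 22,204.9240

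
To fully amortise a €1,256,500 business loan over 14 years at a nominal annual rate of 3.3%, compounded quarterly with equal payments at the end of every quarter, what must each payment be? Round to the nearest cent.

With 4 periods per year: i = 0.00825, n = 56.
Annuity-PV factor = 44.700900; PMT = 1.2565e+06 / 44.700900 = 28,109.0537

€28,109.05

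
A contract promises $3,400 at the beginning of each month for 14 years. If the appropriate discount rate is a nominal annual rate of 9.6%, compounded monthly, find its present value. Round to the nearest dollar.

$316,074

Periodic rate i = 0.096/12 = 0.008; n = 14 × 12 = 168 periods.
Annuity factor a(168|0.008) × (1+i) = 92.962958; PV = 3400 × 92.962958 = 316,074.0584
(annuity-due: payments at period start, so ×(1+i).)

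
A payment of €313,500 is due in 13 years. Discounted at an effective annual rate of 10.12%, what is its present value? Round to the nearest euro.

Discount factor = (1+0.1012)^(−13) = 0.285588; PV = 313,500 × 0.285588 = 89,531.7163

€89,532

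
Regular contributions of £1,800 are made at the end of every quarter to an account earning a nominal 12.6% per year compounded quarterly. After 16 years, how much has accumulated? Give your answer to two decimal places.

i = 0.126/4 = 0.0315 per quarter; n = 16·4 = 64.
FV = PMT · [(1+i)^n − 1] / i = 1800 · 199.311598 = 358,760.8765

£358,760.88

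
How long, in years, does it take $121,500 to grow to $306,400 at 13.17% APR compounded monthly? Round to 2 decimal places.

Periodic rate i = 0.1317/12 = 0.010975.
n = ln(306400/121500) / ln(1+0.010975) = ln(2.52181) / 0.010915 = 84.7420 months
= 84.7420/12 years

7.06 years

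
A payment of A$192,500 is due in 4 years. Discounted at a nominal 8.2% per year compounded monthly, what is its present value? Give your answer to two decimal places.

A$138,824.67

With 12 periods per year: i = 0.00683333, n = 48.
PV = 192,500 / (1 + 0.00683333)^48 = 192,500 / 1.386641 = 138,824.6660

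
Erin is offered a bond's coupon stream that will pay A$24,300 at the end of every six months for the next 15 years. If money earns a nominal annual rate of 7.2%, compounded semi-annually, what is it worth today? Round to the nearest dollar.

A$441,379

i = 0.072/2 = 0.036 per half-year; n = 15·2 = 30.
PV = PMT · [1 − (1+i)^(−n)] / i = 24300 · 18.163762 = 441,379.4131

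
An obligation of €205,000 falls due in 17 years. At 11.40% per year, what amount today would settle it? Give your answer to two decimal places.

Discount factor = (1+0.114)^(−17) = 0.159570; PV = 205,000 × 0.159570 = 32,711.8885

€32,711.89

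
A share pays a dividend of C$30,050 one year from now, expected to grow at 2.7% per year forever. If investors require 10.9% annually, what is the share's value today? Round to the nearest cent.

PV = PMT / (i − g) = 30050 / (0.109 − 0.027) = 30050 / 0.082000 = 366,463.4146

C$366,463.41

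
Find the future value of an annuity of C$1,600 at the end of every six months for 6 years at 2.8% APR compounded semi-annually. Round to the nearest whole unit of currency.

i = 0.028/2 = 0.014 per half-year; n = 6·2 = 12.
FV = 1600 × [(1+0.014)^12 − 1] / 0.014 = 1600 × 12.968509 = 20,749.6147

C$20,750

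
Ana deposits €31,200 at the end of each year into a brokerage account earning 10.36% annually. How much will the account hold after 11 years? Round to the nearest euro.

€589,525

Accumulation factor s(11|0.1036) = 18.895041; FV = 31200 × 18.895041 = 589,525.2838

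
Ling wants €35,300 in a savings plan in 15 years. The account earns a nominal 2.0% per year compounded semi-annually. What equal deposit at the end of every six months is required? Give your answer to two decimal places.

i = 0.02/2 = 0.01 per half-year; n = 15·2 = 30.
FV-annuity factor = 34.784892; PMT = 35300 / 34.784892 = 1,014.8084

€1,014.81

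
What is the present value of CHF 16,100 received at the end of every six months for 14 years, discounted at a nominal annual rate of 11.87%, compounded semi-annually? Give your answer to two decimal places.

i = 0.1187/2 = 0.05935 per half-year; n = 14·2 = 28.
PV = PMT · [1 − (1+i)^(−n)] / i = 16100 · 13.495887 = 217,283.7755

CHF 217,283.78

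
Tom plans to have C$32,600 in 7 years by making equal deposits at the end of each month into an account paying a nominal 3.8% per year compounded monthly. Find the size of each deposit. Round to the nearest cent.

With 12 periods per year: i = 0.00316667, n = 84.
FV-annuity factor = 96.058996; PMT = 32600 / 96.058996 = 339.3748

C$339.37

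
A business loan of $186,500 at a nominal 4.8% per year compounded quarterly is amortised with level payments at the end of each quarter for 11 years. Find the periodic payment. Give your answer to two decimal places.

$5,480.46

i = 0.048/4 = 0.012 per quarter; n = 11·4 = 44.
Annuity-PV factor = 34.030009; PMT = 186500 / 34.030009 = 5,480.4570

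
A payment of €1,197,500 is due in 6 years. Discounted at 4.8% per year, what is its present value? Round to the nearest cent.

€903,873.86

PV = 1,197,500 / (1 + 0.048)^6 = 1,197,500 / 1.324853 = 903,873.8588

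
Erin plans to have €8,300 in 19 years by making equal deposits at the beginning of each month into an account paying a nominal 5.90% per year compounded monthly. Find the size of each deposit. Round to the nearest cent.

i = 0.059/12 = 0.00491667 per month; n = 19·12 = 228.
FV-annuity factor × (1+i) = 420.941922; PMT = 8300 / 420.941922 = 19.7177

€19.72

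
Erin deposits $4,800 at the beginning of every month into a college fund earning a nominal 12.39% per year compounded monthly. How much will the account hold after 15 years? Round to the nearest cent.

$2,514,387.10

With 12 periods per year: i = 0.010325, n = 180.
Accumulation factor s(180|0.010325) × (1+i) = 523.830646; FV = 4800 × 523.830646 = 2,514,387.1010
(Beginning-of-period payments → annuity-due factor ×(1+i).)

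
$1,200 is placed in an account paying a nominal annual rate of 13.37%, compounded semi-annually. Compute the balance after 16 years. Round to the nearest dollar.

$9,517

Periodic rate i = 0.1337/2 = 0.06685; n = 16 × 2 = 32 periods.
FV = PV·(1+i)^n = 1,200 × 7.930628 = 9,516.7534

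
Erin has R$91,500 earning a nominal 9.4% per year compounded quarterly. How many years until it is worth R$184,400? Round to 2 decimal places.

7.54 years

Periodic rate i = 0.094/4 = 0.0235.
(1+i)^n = 184400/91500 = 2.01530, so n = ln 2.01530 / ln 1.0235 = 30.1690 quarters
= 30.1690/4 years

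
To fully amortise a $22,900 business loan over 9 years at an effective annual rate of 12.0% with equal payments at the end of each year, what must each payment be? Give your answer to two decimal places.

$4,297.85

Annuity-PV factor = 5.328250; PMT = 22900 / 5.328250 = 4,297.8466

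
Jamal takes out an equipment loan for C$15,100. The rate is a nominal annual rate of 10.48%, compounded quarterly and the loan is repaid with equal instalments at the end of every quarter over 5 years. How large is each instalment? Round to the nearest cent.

C$979.64

i = 0.1048/4 = 0.0262 per quarter; n = 5·4 = 20.
PMT = 15100 / ( [1 − (1+0.0262)^(−20)] / 0.0262 ) = 15100 / 15.413900 = 979.6353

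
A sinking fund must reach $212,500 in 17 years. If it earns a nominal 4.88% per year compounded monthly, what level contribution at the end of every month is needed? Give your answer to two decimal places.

$670.65

With 12 periods per year: i = 0.00406667, n = 204.
FV-annuity factor = 316.856150; PMT = 212500 / 316.856150 = 670.6513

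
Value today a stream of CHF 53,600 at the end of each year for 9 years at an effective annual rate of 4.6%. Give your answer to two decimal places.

CHF 387,858.09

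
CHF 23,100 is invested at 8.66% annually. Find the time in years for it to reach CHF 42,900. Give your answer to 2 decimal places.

n = ln(42900/23100) / ln(1+0.0866) = ln(1.85714) / 0.083054 = 7.4535 years

7.45 years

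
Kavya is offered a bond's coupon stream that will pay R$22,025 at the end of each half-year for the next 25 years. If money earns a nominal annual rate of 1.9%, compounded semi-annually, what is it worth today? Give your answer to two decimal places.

R$873,393.43

i = 0.019/2 = 0.0095 per half-year; n = 25·2 = 50.
Annuity factor a(50|0.0095) = 39.654639; PV = 22025 × 39.654639 = 873,393.4339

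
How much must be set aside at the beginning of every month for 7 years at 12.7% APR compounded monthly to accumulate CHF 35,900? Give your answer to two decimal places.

With 12 periods per year: i = 0.0105833, n = 84.
PMT = 35900 / ( [(1+0.0105833)^84 − 1] / 0.0105833 × (1+i) ) = 35900 / 135.722924 = 264.5095

CHF 264.51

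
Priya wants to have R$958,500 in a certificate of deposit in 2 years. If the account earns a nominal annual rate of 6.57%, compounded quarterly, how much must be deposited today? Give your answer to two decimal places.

R$841,374.62

Periodic rate i = 0.0657/4 = 0.016425; n = 2 × 4 = 8 periods.
PV = 958,500 / (1 + 0.016425)^8 = 958,500 / 1.139207 = 841,374.6247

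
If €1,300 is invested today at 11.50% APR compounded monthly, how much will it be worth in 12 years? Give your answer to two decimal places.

Periodic rate i = 0.115/12 = 0.00958333; n = 12 × 12 = 144 periods.
1,300 × (1+0.00958333)^144 = 1,300 × 3.948870 = 5,133.5309

€5,133.53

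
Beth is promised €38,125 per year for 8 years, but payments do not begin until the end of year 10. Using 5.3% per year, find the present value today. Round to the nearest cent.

€152,951.21

Value one period before first payment (t=9): 38125 × [1 − (1+0.053)^(−8)] / 0.053 = 38125 × 6.385551 = 243,449.1467
Discount back 9 years: 243,449.1467 × (1+0.053)^(−9) = 243,449.1467 × 0.628268 = 152,951.2096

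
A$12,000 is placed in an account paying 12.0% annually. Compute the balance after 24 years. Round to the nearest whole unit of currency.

FV = 12,000 × (1 + 0.12)^24 = 182,143.5472

A$182,144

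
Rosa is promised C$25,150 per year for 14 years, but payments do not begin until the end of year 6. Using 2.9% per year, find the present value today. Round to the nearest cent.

C$247,944.08

PV at t=5 (ordinary 14-year annuity): 25150 × a(14|0.029) = 25150 × 11.373460 = 286,042.5313
Discount back 5 years: 286,042.5313 × (1+0.029)^(−5) = 286,042.5313 × 0.866808 = 247,944.0774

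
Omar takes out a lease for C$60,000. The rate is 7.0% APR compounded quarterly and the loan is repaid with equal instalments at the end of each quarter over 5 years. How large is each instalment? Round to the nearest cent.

i = 0.07/4 = 0.0175 per quarter; n = 5·4 = 20.
PMT = 60000 / ( [1 − (1+0.0175)^(−20)] / 0.0175 ) = 60000 / 16.752881 = 3,581.4735

C$3,581.47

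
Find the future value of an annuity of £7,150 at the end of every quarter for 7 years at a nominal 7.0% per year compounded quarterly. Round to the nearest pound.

i = 0.07/4 = 0.0175 per quarter; n = 7·4 = 28.
FV = PMT · [(1+i)^n − 1] / i = 7150 · 35.737880 = 255,525.8404

£255,526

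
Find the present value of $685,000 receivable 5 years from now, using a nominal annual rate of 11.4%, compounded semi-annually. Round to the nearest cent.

Periodic rate i = 0.114/2 = 0.057; n = 5 × 2 = 10 periods.
Discount factor = (1+0.057)^(−10) = 0.574447; PV = 685,000 × 0.574447 = 393,496.3411

$393,496.34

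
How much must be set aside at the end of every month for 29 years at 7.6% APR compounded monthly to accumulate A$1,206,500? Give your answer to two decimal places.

A$955.33

With 12 periods per year: i = 0.00633333, n = 348.
FV-annuity factor = 1262.909827; PMT = 1.2065e+06 / 1262.909827 = 955.3334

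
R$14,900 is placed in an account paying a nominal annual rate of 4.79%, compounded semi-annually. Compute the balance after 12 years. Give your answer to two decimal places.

With 2 periods per year: i = 0.02395, n = 24.
14,900 × (1+0.02395)^24 = 14,900 × 1.764778 = 26,295.1878

R$26,295.19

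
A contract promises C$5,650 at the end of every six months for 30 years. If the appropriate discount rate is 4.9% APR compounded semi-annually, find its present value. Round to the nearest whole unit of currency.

C$176,641

Periodic rate i = 0.049/2 = 0.0245; n = 30 × 2 = 60 periods.
PV = PMT · [1 − (1+i)^(−n)] / i = 5650 · 31.263846 = 176,640.7311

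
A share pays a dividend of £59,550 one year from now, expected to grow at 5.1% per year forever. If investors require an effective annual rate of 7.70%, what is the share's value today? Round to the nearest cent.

PV = PMT / (i − g) = 59550 / (0.077 − 0.051) = 59550 / 0.026000 = 2,290,384.6154

£2,290,384.62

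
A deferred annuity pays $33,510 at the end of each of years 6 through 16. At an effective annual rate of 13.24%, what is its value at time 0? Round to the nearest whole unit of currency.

$101,304

PV at t=5 (ordinary 11-year annuity): 33510 × a(11|0.1324) = 33510 × 5.629275 = 188,637.0220
Discount back 5 years: 188,637.0220 × (1+0.1324)^(−5) = 188,637.0220 × 0.537033 = 101,304.2413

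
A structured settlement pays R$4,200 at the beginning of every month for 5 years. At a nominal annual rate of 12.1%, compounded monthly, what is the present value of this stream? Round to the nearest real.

i = 0.121/12 = 0.0100833 per month; n = 5·12 = 60.
Annuity factor a(60|0.0100833) × (1+i) = 45.305347; PV = 4200 × 45.305347 = 190,282.4554
(Beginning-of-period payments → annuity-due factor ×(1+i).)

R$190,282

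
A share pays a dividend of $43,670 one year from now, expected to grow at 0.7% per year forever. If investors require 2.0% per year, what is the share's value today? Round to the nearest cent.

$3,359,230.77

PV = PMT / (i − g) = 43670 / (0.02 − 0.007) = 43670 / 0.013000 = 3,359,230.7692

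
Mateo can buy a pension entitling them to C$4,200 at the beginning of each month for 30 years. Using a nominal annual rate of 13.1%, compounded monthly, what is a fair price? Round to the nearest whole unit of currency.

C$381,128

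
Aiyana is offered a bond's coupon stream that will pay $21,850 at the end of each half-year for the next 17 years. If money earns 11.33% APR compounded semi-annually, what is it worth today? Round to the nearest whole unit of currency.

$326,465

Periodic rate i = 0.1133/2 = 0.05665; n = 17 × 2 = 34 periods.
PV = PMT · [1 − (1+i)^(−n)] / i = 21850 · 14.941181 = 326,464.7969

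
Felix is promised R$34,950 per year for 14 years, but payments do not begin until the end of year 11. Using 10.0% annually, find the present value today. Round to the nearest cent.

R$99,264.18

PV at t=10 (ordinary 14-year annuity): 34950 × a(14|0.1) = 34950 × 7.366687 = 257,465.7266
Discount back 10 years: 257,465.7266 × (1+0.1)^(−10) = 257,465.7266 × 0.385543 = 99,264.1832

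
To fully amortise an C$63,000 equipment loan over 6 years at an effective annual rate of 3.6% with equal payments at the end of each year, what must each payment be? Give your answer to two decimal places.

C$11,861.96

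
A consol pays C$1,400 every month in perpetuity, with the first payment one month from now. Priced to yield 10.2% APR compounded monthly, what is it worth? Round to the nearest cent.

C$164,705.88

Periodic rate i = 0.102/12 = 0.0085.
PV = C/r = 1400/0.0085 = 164,705.8824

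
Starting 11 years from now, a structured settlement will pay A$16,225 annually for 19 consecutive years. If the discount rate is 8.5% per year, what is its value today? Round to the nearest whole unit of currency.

A$66,506

Value one period before first payment (t=10): 16225 × [1 − (1+0.085)^(−19)] / 0.085 = 16225 × 9.267720 = 150,368.7606
Discount back 10 years: 150,368.7606 × (1+0.085)^(−10) = 150,368.7606 × 0.442285 = 66,505.9097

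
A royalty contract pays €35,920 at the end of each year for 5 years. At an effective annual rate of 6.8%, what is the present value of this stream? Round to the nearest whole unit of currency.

€148,071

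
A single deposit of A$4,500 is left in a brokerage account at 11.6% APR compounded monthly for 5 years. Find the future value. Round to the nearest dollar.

Periodic rate i = 0.116/12 = 0.00966667; n = 5 × 12 = 60 periods.
FV = 4,500 × (1 + 0.00966667)^60 = 8,014.8174

A$8,015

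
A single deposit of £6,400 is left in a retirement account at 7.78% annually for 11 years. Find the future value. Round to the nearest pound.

£14,592

FV = PV·(1+i)^n = 6,400 × 2.279922 = 14,591.5002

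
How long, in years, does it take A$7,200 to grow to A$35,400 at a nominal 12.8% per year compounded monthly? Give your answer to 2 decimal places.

12.51 years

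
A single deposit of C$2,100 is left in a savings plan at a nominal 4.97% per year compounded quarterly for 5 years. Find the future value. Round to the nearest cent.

i = 0.0497/4 = 0.012425 per quarter; n = 5·4 = 20.
2,100 × (1+0.012425)^20 = 2,100 × 1.280139 = 2,688.2924

C$2,688.29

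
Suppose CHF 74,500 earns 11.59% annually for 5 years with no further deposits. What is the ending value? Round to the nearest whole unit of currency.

FV = PV·(1+i)^n = 74,500 × 1.730320 = 128,908.8282

CHF 128,909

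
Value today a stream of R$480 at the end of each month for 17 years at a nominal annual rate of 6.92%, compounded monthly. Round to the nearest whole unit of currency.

With 12 periods per year: i = 0.00576667, n = 204.
PV = 480 × [1 − (1+0.00576667)^(−204)] / 0.00576667 = 480 × 119.751897 = 57,480.9105

R$57,481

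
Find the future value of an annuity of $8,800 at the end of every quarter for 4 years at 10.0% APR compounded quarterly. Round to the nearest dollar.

$170,546

i = 0.1/4 = 0.025 per quarter; n = 4·4 = 16.
FV = 8800 × [(1+0.025)^16 − 1] / 0.025 = 8800 × 19.380225 = 170,545.9785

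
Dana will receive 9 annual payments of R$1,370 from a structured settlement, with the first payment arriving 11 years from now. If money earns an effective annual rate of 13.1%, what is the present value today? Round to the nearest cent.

Value one period before first payment (t=10): 1370 × [1 − (1+0.131)^(−9)] / 0.131 = 1370 × 5.112632 = 7,004.3056
Discount back 10 years: 7,004.3056 × (1+0.131)^(−10) = 7,004.3056 × 0.291994 = 2,045.2153

R$2,045.22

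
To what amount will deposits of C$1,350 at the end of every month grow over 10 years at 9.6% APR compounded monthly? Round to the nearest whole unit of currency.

C$270,294

With 12 periods per year: i = 0.008, n = 120.
Accumulation factor s(120|0.008) = 200.217469; FV = 1350 × 200.217469 = 270,293.5837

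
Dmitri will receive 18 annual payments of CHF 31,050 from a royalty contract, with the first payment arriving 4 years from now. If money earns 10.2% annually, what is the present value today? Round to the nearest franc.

CHF 187,870

Value one period before first payment (t=3): 31050 × [1 − (1+0.102)^(−18)] / 0.102 = 31050 × 8.097324 = 251,421.9097
Discount back 3 years: 251,421.9097 × (1+0.102)^(−3) = 251,421.9097 × 0.747232 = 187,870.3901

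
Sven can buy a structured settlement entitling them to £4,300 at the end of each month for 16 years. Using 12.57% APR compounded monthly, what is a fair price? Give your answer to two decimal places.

£354,986.96

Periodic rate i = 0.1257/12 = 0.010475; n = 16 × 12 = 192 periods.
PV = PMT · [1 − (1+i)^(−n)] / i = 4300 · 82.555106 = 354,986.9564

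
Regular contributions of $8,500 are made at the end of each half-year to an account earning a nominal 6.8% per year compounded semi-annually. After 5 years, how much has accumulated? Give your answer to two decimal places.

$99,257.22

Periodic rate i = 0.068/2 = 0.034; n = 5 × 2 = 10 periods.
FV = 8500 × [(1+0.034)^10 − 1] / 0.034 = 8500 × 11.677320 = 99,257.2228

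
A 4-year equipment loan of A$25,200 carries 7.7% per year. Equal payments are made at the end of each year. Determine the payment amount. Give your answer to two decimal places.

Annuity-PV factor = 3.334365; PMT = 25200 / 3.334365 = 7,557.6606

A$7,557.66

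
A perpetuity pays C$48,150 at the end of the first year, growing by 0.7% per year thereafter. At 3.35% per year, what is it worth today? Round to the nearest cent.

PV = D₁/(r − g) = 48150/(0.0335 − 0.007) = 1,816,981.1321

C$1,816,981.13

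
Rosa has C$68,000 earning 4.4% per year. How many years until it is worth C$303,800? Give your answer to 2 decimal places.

n = ln(303800/68000) / ln(1+0.044) = ln(4.46765) / 0.043059 = 34.7626 years

34.76 years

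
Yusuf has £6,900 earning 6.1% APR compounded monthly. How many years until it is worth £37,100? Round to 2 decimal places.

Periodic rate i = 0.061/12 = 0.00508333.
n = ln(37100/6900) / ln(1+0.00508333) = ln(5.37681) / 0.005070 = 331.7444 months
= 331.7444/12 years

27.65 years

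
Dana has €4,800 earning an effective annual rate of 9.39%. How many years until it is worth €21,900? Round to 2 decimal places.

16.91 years

(1+i)^n = 21900/4800 = 4.56250, so n = ln 4.56250 / ln 1.0939 = 16.9123 years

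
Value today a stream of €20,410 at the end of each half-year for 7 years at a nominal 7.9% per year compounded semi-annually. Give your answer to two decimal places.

i = 0.079/2 = 0.0395 per half-year; n = 7·2 = 14.
Annuity factor a(14|0.0395) = 10.598076; PV = 20410 × 10.598076 = 216,306.7376

€216,306.74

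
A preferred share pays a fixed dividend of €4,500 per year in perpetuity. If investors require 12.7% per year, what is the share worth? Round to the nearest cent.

PV = C/r = 4500/0.127 = 35,433.0709

€35,433.07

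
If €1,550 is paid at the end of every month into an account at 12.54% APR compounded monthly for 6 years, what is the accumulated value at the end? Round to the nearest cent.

€165,207.48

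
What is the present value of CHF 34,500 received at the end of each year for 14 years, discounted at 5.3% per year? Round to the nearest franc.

CHF 335,046

Annuity factor a(14|0.053) = 9.711479; PV = 34500 × 9.711479 = 335,046.0126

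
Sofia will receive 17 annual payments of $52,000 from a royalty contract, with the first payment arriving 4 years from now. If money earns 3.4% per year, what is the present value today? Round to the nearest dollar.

PV at t=3 (ordinary 17-year annuity): 52000 × a(17|0.034) = 52000 × 12.751883 = 663,097.8946
Discount back 3 years: 663,097.8946 × (1+0.034)^(−3) = 663,097.8946 × 0.904562 = 599,813.2190

$599,813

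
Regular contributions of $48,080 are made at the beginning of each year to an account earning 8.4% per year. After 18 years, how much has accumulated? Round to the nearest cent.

FV = PMT · [(1+i)^n − 1] / i × (1+i) = 48080 · 42.211160 = 2,029,512.5709
(annuity-due: payments at period start, so ×(1+i).)

$2,029,512.57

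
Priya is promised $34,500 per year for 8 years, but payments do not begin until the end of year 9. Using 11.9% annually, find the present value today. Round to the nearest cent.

PV at t=8 (ordinary 8-year annuity): 34500 × a(8|0.119) = 34500 × 4.985044 = 171,984.0268
PV₀ = 171,984.0268 / (1+0.119)^8 = 171,984.0268 / 2.458333 = 69,959.6166

$69,959.62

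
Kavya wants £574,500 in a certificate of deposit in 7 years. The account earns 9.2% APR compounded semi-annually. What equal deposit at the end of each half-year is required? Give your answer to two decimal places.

£30,136.48

i = 0.092/2 = 0.046 per half-year; n = 7·2 = 14.
PMT = 574500 / ( [(1+0.046)^14 − 1] / 0.046 ) = 574500 / 19.063274 = 30,136.4819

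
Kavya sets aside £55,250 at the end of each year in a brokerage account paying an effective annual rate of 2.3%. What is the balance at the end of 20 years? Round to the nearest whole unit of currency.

£1,383,273

FV = PMT · [(1+i)^n − 1] / i = 55250 · 25.036609 = 1,383,272.6561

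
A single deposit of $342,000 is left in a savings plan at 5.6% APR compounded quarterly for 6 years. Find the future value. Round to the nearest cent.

$477,460.04

i = 0.056/4 = 0.014 per quarter; n = 6·4 = 24.
342,000 × (1+0.014)^24 = 342,000 × 1.396082 = 477,460.0355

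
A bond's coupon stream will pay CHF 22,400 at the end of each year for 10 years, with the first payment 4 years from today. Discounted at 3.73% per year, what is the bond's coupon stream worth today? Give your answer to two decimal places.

Value one period before first payment (t=3): 22400 × [1 − (1+0.0373)^(−10)] / 0.0373 = 22400 × 8.221021 = 184,150.8751
Discount back 3 years: 184,150.8751 × (1+0.0373)^(−3) = 184,150.8751 × 0.895956 = 164,991.1514

CHF 164,991.15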